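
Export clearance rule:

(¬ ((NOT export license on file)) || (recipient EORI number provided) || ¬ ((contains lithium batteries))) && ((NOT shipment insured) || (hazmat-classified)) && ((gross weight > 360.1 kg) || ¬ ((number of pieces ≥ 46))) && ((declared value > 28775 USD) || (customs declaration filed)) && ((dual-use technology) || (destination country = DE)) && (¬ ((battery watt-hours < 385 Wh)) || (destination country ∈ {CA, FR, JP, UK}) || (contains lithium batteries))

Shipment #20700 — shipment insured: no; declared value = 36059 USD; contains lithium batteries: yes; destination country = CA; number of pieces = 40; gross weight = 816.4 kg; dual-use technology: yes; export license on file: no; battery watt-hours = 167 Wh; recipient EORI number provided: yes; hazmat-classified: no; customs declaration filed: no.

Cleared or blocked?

Cleared

Atomic conditions:
  NOT export license on file: no → true
  recipient EORI number provided: yes → true
  contains lithium batteries: yes → true
  NOT shipment insured: no → true
  hazmat-classified: no → false
  gross weight > 360.1 kg: 816.4 > 360.1 is true
  number of pieces ≥ 46: 40 ≥ 46 is false
  declared value > 28775 USD: 36059 > 28775 is true
  customs declaration filed: no → false
  dual-use technology: yes → true
  destination country = DE: CA == DE is false
  battery watt-hours < 385 Wh: 167 < 385 is true
  destination country ∈ {CA, FR, JP, UK}: CA is in the set → true
Combine:
[1.1] NOT true = false
[1.3] NOT true = false
[1] false OR true OR false = true
[2] true OR false = true
[3.2] NOT false = true
[3] true OR true = true
[4] true OR false = true
[5] true OR false = true
[6.1] NOT true = false
[6] false OR true OR true = true
[root] true AND true AND true AND true AND true AND true = true
Overall: true → cleared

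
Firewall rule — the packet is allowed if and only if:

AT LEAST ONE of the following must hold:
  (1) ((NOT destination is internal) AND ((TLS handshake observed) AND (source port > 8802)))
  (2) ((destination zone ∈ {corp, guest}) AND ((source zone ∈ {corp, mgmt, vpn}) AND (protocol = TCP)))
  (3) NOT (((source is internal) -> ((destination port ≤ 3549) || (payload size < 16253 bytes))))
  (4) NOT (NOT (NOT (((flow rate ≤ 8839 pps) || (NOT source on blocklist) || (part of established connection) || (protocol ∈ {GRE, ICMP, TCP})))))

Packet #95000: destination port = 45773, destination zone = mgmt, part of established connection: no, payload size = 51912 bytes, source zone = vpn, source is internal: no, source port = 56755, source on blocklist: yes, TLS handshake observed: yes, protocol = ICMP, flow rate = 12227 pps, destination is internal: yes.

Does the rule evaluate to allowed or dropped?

Dropped

Atomic conditions:
  NOT destination is internal: yes → false
  TLS handshake observed: yes → true
  source port > 8802: 56755 > 8802 is true
  destination zone ∈ {corp, guest}: mgmt is not in the set → false
  source zone ∈ {corp, mgmt, vpn}: vpn is in the set → true
  protocol = TCP: ICMP == TCP is false
  source is internal: no → false
  destination port ≤ 3549: 45773 ≤ 3549 is false
  payload size < 16253 bytes: 51912 < 16253 is false
  flow rate ≤ 8839 pps: 12227 ≤ 8839 is false
  NOT source on blocklist: yes → false
  part of established connection: no → false
  protocol ∈ {GRE, ICMP, TCP}: ICMP is in the set → true
Combine:
[1.2] true AND true = true
[1] false AND true = false
[2.2] true AND false = false
[2] false AND false = false
[3.1.2] false OR false = false
[3.1] false → false (antecedent false ⇒ implication holds) = true
[3] NOT true = false
[4.1.1.1] false OR false OR false OR true = true
[4.1.1] NOT true = false
[4.1] NOT false = true
[4] NOT true = false
[root] false OR false OR false OR false = false
Overall: false → dropped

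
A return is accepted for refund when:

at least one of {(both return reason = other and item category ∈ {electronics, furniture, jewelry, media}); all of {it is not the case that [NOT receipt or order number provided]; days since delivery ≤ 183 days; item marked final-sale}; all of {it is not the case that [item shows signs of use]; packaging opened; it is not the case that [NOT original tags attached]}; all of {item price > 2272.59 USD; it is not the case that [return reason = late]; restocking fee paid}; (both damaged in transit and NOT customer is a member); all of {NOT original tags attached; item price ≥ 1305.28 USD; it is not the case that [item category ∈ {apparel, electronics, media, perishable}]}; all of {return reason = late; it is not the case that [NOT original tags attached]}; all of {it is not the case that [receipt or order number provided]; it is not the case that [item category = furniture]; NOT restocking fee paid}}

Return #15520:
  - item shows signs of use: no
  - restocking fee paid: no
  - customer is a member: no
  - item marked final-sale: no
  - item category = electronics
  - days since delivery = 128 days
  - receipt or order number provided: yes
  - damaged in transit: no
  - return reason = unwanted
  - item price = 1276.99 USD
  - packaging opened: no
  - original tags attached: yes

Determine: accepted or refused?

Refused

Atomic conditions:
  return reason = other: unwanted == other is false
  item category ∈ {electronics, furniture, jewelry, media}: electronics is in the set → true
  NOT receipt or order number provided: yes → false
  days since delivery ≤ 183 days: 128 ≤ 183 is true
  item marked final-sale: no → false
  item shows signs of use: no → false
  packaging opened: no → false
  NOT original tags attached: yes → false
  item price > 2272.59 USD: 1276.99 > 2272.59 is false
  return reason = late: unwanted == late is false
  restocking fee paid: no → false
  damaged in transit: no → false
  NOT customer is a member: no → true
  item price ≥ 1305.28 USD: 1276.99 ≥ 1305.28 is false
  item category ∈ {apparel, electronics, media, perishable}: electronics is in the set → true
  receipt or order number provided: yes → true
  item category = furniture: electronics == furniture is false
  NOT restocking fee paid: no → true
Combine:
[1] false AND true = false
[2.1] NOT false = true
[2] true AND true AND false = false
[3.1] NOT false = true
[3.3] NOT false = true
[3] true AND false AND true = false
[4.2] NOT false = true
[4] false AND true AND false = false
[5] false AND true = false
[6.3] NOT true = false
[6] false AND false AND false = false
[7.2] NOT false = true
[7] false AND true = false
[8.1] NOT true = false
[8.2] NOT false = true
[8] false AND true AND true = false
[root] false OR false OR false OR false OR false OR false OR false OR false = false
Overall: false → refused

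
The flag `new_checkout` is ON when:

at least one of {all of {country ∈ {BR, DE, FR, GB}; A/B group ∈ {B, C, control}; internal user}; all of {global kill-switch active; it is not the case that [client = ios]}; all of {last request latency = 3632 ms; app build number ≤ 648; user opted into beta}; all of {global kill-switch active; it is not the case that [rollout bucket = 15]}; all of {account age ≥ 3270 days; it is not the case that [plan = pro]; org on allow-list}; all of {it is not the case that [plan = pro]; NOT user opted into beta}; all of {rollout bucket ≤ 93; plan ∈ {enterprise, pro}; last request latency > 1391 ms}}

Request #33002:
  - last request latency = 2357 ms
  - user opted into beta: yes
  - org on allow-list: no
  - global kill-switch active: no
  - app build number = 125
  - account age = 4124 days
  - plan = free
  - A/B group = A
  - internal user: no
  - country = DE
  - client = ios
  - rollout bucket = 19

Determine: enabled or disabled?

Atomic conditions:
  country ∈ {BR, DE, FR, GB}: DE is in the set → true
  A/B group ∈ {B, C, control}: A is not in the set → false
  internal user: no → false
  global kill-switch active: no → false
  client = ios: ios == ios is true
  last request latency = 3632 ms: 2357 == 3632 is false
  app build number ≤ 648: 125 ≤ 648 is true
  user opted into beta: yes → true
  rollout bucket = 15: 19 == 15 is false
  account age ≥ 3270 days: 4124 ≥ 3270 is true
  plan = pro: free == pro is false
  org on allow-list: no → false
  NOT user opted into beta: yes → false
  rollout bucket ≤ 93: 19 ≤ 93 is true
  plan ∈ {enterprise, pro}: free is not in the set → false
  last request latency > 1391 ms: 2357 > 1391 is true
Combine:
[1] true AND false AND false = false
[2.2] NOT true = false
[2] false AND false = false
[3] false AND true AND true = false
[4.2] NOT false = true
[4] false AND true = false
[5.2] NOT false = true
[5] true AND true AND false = false
[6.1] NOT false = true
[6] true AND false = false
[7] true AND false AND true = false
[root] false OR false OR false OR false OR false OR false OR false = false
Overall: false → disabled

Disabled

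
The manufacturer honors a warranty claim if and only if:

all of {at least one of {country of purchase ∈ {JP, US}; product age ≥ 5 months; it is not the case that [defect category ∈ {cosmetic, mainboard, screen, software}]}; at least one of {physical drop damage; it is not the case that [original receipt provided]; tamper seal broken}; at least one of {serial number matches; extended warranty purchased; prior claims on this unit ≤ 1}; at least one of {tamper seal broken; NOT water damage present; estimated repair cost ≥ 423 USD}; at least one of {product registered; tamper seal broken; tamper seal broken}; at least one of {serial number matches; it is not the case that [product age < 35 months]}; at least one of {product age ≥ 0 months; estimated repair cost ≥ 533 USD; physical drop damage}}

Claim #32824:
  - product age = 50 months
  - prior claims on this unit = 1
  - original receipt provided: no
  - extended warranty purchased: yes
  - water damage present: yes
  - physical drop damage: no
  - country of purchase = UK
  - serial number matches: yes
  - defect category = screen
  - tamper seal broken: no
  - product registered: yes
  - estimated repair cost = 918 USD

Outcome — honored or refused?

Honored

Atomic conditions:
  country of purchase ∈ {JP, US}: UK is not in the set → false
  product age ≥ 5 months: 50 ≥ 5 is true
  defect category ∈ {cosmetic, mainboard, screen, software}: screen is in the set → true
  physical drop damage: no → false
  original receipt provided: no → false
  tamper seal broken: no → false
  serial number matches: yes → true
  extended warranty purchased: yes → true
  prior claims on this unit ≤ 1: 1 ≤ 1 is true
  NOT water damage present: yes → false
  estimated repair cost ≥ 423 USD: 918 ≥ 423 is true
  product registered: yes → true
  product age < 35 months: 50 < 35 is false
  product age ≥ 0 months: 50 ≥ 0 is true
  estimated repair cost ≥ 533 USD: 918 ≥ 533 is true
Combine:
[1.3] NOT true = false
[1] false OR true OR false = true
[2.2] NOT false = true
[2] false OR true OR false = true
[3] true OR true OR true = true
[4] false OR false OR true = true
[5] true OR false OR false = true
[6.2] NOT false = true
[6] true OR true = true
[7] true OR true OR false = true
[root] true AND true AND true AND true AND true AND true AND true = true
Overall: true → honored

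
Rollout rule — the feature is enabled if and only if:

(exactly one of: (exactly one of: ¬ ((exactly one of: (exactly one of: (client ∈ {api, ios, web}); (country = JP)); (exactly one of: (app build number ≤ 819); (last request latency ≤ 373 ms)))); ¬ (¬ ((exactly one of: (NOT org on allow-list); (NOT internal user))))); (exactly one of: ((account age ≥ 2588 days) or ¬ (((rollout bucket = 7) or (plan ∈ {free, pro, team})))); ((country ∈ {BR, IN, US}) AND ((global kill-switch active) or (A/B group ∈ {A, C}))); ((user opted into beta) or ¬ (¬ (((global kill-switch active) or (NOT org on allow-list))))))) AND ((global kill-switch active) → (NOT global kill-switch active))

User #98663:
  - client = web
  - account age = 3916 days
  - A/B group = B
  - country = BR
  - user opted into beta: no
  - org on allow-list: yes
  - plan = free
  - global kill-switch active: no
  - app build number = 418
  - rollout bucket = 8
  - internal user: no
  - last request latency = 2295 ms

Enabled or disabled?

Enabled

Atomic conditions:
  client ∈ {api, ios, web}: web is in the set → true
  country = JP: BR == JP is false
  app build number ≤ 819: 418 ≤ 819 is true
  last request latency ≤ 373 ms: 2295 ≤ 373 is false
  NOT org on allow-list: yes → false
  NOT internal user: no → true
  account age ≥ 2588 days: 3916 ≥ 2588 is true
  rollout bucket = 7: 8 == 7 is false
  plan ∈ {free, pro, team}: free is in the set → true
  country ∈ {BR, IN, US}: BR is in the set → true
  global kill-switch active: no → false
  A/B group ∈ {A, C}: B is not in the set → false
  user opted into beta: no → false
  NOT global kill-switch active: no → true
Combine:
[1.1.1.1.1] exactly-one(true, false) = true
[1.1.1.1.2] exactly-one(true, false) = true
[1.1.1.1] exactly-one(true, true) = false
[1.1.1] NOT false = true
[1.1.2.1.1] exactly-one(false, true) = true
[1.1.2.1] NOT true = false
[1.1.2] NOT false = true
[1.1] exactly-one(true, true) = false
[1.2.1.2.1] false OR true = true
[1.2.1.2] NOT true = false
[1.2.1] true OR false = true
[1.2.2.2] false OR false = false
[1.2.2] true AND false = false
[1.2.3.2.1.1] false OR false = false
[1.2.3.2.1] NOT false = true
[1.2.3.2] NOT true = false
[1.2.3] false OR false = false
[1.2] exactly-one(true, false, false) = true
[1] exactly-one(false, true) = true
[2] false → true (antecedent false ⇒ implication holds) = true
[root] true AND true = true
Overall: true → enabled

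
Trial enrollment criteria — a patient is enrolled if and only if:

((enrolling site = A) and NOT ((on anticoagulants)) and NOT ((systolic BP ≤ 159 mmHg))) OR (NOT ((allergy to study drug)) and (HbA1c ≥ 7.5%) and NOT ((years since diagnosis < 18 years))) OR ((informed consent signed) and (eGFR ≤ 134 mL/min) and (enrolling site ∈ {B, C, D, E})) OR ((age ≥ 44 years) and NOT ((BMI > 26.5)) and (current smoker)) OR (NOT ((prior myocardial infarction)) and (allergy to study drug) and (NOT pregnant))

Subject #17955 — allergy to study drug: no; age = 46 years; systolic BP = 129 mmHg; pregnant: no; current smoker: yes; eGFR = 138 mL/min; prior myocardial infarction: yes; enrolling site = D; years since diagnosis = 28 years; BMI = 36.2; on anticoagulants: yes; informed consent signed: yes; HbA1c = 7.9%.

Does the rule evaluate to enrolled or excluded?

Enrolled

Atomic conditions:
  enrolling site = A: D == A is false
  on anticoagulants: yes → true
  systolic BP ≤ 159 mmHg: 129 ≤ 159 is true
  allergy to study drug: no → false
  HbA1c ≥ 7.5%: 7.9 ≥ 7.5 is true
  years since diagnosis < 18 years: 28 < 18 is false
  informed consent signed: yes → true
  eGFR ≤ 134 mL/min: 138 ≤ 134 is false
  enrolling site ∈ {B, C, D, E}: D is in the set → true
  age ≥ 44 years: 46 ≥ 44 is true
  BMI > 26.5: 36.2 > 26.5 is true
  current smoker: yes → true
  prior myocardial infarction: yes → true
  NOT pregnant: no → true
Combine:
[1.2] NOT true = false
[1.3] NOT true = false
[1] false AND false AND false = false
[2.1] NOT false = true
[2.3] NOT false = true
[2] true AND true AND true = true
[3] true AND false AND true = false
[4.2] NOT true = false
[4] true AND false AND true = false
[5.1] NOT true = false
[5] false AND false AND true = false
[root] false OR true OR false OR false OR false = true
Overall: true → enrolled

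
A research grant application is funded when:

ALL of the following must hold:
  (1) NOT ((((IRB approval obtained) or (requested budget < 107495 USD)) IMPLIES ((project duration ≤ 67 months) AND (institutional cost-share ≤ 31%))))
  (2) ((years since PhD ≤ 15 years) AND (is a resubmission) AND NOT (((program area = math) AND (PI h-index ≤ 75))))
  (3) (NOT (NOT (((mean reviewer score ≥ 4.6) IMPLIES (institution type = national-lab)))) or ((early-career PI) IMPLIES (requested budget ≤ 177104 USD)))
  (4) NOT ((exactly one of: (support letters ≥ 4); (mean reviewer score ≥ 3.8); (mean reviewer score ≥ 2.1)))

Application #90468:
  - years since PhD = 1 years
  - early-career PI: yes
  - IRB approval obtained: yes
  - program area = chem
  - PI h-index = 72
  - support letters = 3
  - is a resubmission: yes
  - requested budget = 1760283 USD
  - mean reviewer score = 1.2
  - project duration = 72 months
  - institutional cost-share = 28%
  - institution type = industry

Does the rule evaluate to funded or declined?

Atomic conditions:
  IRB approval obtained: yes → true
  requested budget < 107495 USD: 1760283 < 107495 is false
  project duration ≤ 67 months: 72 ≤ 67 is false
  institutional cost-share ≤ 31%: 28 ≤ 31 is true
  years since PhD ≤ 15 years: 1 ≤ 15 is true
  is a resubmission: yes → true
  program area = math: chem == math is false
  PI h-index ≤ 75: 72 ≤ 75 is true
  mean reviewer score ≥ 4.6: 1.2 ≥ 4.6 is false
  institution type = national-lab: industry == national-lab is false
  early-career PI: yes → true
  requested budget ≤ 177104 USD: 1760283 ≤ 177104 is false
  support letters ≥ 4: 3 ≥ 4 is false
  mean reviewer score ≥ 3.8: 1.2 ≥ 3.8 is false
  mean reviewer score ≥ 2.1: 1.2 ≥ 2.1 is false
Combine:
[1.1.1] true OR false = true
[1.1.2] false AND true = false
[1.1] true → false = false
[1] NOT false = true
[2.3.1] false AND true = false
[2.3] NOT false = true
[2] true AND true AND true = true
[3.1.1.1] false → false (antecedent false ⇒ implication holds) = true
[3.1.1] NOT true = false
[3.1] NOT false = true
[3.2] true → false = false
[3] true OR false = true
[4.1] exactly-one(false, false, false) = false
[4] NOT false = true
[root] true AND true AND true AND true = true
Overall: true → funded

Funded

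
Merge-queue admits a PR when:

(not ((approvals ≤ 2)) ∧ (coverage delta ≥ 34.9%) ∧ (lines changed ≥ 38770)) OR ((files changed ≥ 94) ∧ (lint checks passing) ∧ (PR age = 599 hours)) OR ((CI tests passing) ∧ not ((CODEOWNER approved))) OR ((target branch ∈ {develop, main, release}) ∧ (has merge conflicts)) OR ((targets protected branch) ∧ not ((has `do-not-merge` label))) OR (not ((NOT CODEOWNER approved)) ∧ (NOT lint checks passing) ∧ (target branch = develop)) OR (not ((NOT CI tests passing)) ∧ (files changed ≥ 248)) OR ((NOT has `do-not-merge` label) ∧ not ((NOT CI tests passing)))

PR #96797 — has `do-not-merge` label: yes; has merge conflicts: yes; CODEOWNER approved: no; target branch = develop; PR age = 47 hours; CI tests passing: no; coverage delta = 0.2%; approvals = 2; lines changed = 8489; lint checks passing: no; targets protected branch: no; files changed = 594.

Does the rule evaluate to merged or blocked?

Atomic conditions:
  approvals ≤ 2: 2 ≤ 2 is true
  coverage delta ≥ 34.9%: 0.2 ≥ 34.9 is false
  lines changed ≥ 38770: 8489 ≥ 38770 is false
  files changed ≥ 94: 594 ≥ 94 is true
  lint checks passing: no → false
  PR age = 599 hours: 47 == 599 is false
  CI tests passing: no → false
  CODEOWNER approved: no → false
  target branch ∈ {develop, main, release}: develop is in the set → true
  has merge conflicts: yes → true
  targets protected branch: no → false
  has `do-not-merge` label: yes → true
  NOT CODEOWNER approved: no → true
  NOT lint checks passing: no → true
  target branch = develop: develop == develop is true
  NOT CI tests passing: no → true
  files changed ≥ 248: 594 ≥ 248 is true
  NOT has `do-not-merge` label: yes → false
Combine:
[1.1] NOT true = false
[1] false AND false AND false = false
[2] true AND false AND false = false
[3.2] NOT false = true
[3] false AND true = false
[4] true AND true = true
[5.2] NOT true = false
[5] false AND false = false
[6.1] NOT true = false
[6] false AND true AND true = false
[7.1] NOT true = false
[7] false AND true = false
[8.2] NOT true = false
[8] false AND false = false
[root] false OR false OR false OR true OR false OR false OR false OR false = true
Overall: true → merged

Merged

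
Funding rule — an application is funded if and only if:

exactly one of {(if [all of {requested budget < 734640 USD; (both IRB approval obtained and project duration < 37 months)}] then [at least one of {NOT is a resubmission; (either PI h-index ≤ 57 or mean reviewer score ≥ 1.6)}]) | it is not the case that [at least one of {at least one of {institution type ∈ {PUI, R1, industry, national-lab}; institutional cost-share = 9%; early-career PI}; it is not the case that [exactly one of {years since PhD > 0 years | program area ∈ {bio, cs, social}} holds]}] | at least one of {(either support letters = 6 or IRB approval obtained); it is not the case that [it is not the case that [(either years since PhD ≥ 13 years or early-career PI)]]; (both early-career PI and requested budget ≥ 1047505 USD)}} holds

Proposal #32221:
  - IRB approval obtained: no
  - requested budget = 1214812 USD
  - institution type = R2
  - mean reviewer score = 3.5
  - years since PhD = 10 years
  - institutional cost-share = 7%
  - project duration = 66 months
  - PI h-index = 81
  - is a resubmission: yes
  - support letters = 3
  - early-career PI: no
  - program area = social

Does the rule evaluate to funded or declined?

Funded

Atomic conditions:
  requested budget < 734640 USD: 1214812 < 734640 is false
  IRB approval obtained: no → false
  project duration < 37 months: 66 < 37 is false
  NOT is a resubmission: yes → false
  PI h-index ≤ 57: 81 ≤ 57 is false
  mean reviewer score ≥ 1.6: 3.5 ≥ 1.6 is true
  institution type ∈ {PUI, R1, industry, national-lab}: R2 is not in the set → false
  institutional cost-share = 9%: 7 == 9 is false
  early-career PI: no → false
  years since PhD > 0 years: 10 > 0 is true
  program area ∈ {bio, cs, social}: social is in the set → true
  support letters = 6: 3 == 6 is false
  years since PhD ≥ 13 years: 10 ≥ 13 is false
  requested budget ≥ 1047505 USD: 1214812 ≥ 1047505 is true
Combine:
[1.1.2] false AND false = false
[1.1] false AND false = false
[1.2.2] false OR true = true
[1.2] false OR true = true
[1] false → true (antecedent false ⇒ implication holds) = true
[2.1.1] false OR false OR false = false
[2.1.2.1] exactly-one(true, true) = false
[2.1.2] NOT false = true
[2.1] false OR true = true
[2] NOT true = false
[3.1] false OR false = false
[3.2.1.1] false OR false = false
[3.2.1] NOT false = true
[3.2] NOT true = false
[3.3] false AND true = false
[3] false OR false OR false = false
[root] exactly-one(true, false, false) = true
Overall: true → funded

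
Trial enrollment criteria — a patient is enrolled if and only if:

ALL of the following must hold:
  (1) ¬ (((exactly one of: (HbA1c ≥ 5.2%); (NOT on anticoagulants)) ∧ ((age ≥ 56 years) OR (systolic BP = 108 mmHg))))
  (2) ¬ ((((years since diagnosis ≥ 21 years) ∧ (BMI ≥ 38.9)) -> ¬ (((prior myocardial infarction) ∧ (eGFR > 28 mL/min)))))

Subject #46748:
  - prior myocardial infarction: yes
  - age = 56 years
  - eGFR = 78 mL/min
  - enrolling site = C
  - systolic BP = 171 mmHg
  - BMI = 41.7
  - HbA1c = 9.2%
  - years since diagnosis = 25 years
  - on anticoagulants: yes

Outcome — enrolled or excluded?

Excluded

Atomic conditions:
  HbA1c ≥ 5.2%: 9.2 ≥ 5.2 is true
  NOT on anticoagulants: yes → false
  age ≥ 56 years: 56 ≥ 56 is true
  systolic BP = 108 mmHg: 171 == 108 is false
  years since diagnosis ≥ 21 years: 25 ≥ 21 is true
  BMI ≥ 38.9: 41.7 ≥ 38.9 is true
  prior myocardial infarction: yes → true
  eGFR > 28 mL/min: 78 > 28 is true
Combine:
[1.1.1] exactly-one(true, false) = true
[1.1.2] true OR false = true
[1.1] true AND true = true
[1] NOT true = false
[2.1.1] true AND true = true
[2.1.2.1] true AND true = true
[2.1.2] NOT true = false
[2.1] true → false = false
[2] NOT false = true
[root] false AND true = false
Overall: false → excluded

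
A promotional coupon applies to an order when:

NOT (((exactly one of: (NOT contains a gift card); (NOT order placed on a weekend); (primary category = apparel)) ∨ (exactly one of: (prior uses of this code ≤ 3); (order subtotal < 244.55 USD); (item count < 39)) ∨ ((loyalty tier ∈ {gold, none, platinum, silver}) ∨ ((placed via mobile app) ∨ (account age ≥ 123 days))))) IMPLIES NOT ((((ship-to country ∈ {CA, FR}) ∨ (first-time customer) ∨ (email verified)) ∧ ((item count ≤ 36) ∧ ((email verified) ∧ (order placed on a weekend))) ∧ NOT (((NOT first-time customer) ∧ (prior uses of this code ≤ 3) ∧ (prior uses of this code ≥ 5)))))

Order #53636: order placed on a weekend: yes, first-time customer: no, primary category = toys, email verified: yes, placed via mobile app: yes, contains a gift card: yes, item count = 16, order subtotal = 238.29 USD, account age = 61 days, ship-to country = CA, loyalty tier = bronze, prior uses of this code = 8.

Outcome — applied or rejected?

Atomic conditions:
  NOT contains a gift card: yes → false
  NOT order placed on a weekend: yes → false
  primary category = apparel: toys == apparel is false
  prior uses of this code ≤ 3: 8 ≤ 3 is false
  order subtotal < 244.55 USD: 238.29 < 244.55 is true
  item count < 39: 16 < 39 is true
  loyalty tier ∈ {gold, none, platinum, silver}: bronze is not in the set → false
  placed via mobile app: yes → true
  account age ≥ 123 days: 61 ≥ 123 is false
  ship-to country ∈ {CA, FR}: CA is in the set → true
  first-time customer: no → false
  email verified: yes → true
  item count ≤ 36: 16 ≤ 36 is true
  order placed on a weekend: yes → true
  NOT first-time customer: no → true
  prior uses of this code ≥ 5: 8 ≥ 5 is true
Combine:
[1.1.1] exactly-one(false, false, false) = false
[1.1.2] exactly-one(false, true, true) = false
[1.1.3.2] true OR false = true
[1.1.3] false OR true = true
[1.1] false OR false OR true = true
[1] NOT true = false
[2.1.1] true OR false OR true = true
[2.1.2.2] true AND true = true
[2.1.2] true AND true = true
[2.1.3.1] true AND false AND true = false
[2.1.3] NOT false = true
[2.1] true AND true AND true = true
[2] NOT true = false
[root] false → false (antecedent false ⇒ implication holds) = true
Overall: true → applied

Applied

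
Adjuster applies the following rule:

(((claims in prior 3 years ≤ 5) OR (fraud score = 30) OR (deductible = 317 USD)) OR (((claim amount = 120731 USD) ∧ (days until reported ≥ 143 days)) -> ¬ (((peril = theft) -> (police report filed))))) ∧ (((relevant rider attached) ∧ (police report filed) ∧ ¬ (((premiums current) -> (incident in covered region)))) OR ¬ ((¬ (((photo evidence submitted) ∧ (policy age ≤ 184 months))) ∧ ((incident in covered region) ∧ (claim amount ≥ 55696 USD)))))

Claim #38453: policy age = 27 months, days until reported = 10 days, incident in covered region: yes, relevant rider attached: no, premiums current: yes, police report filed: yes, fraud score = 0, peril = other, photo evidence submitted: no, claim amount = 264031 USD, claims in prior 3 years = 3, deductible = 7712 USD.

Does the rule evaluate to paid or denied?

Denied

Atomic conditions:
  claims in prior 3 years ≤ 5: 3 ≤ 5 is true
  fraud score = 30: 0 == 30 is false
  deductible = 317 USD: 7712 == 317 is false
  claim amount = 120731 USD: 264031 == 120731 is false
  days until reported ≥ 143 days: 10 ≥ 143 is false
  peril = theft: other == theft is false
  police report filed: yes → true
  relevant rider attached: no → false
  premiums current: yes → true
  incident in covered region: yes → true
  photo evidence submitted: no → false
  policy age ≤ 184 months: 27 ≤ 184 is true
  claim amount ≥ 55696 USD: 264031 ≥ 55696 is true
Combine:
[1.1] true OR false OR false = true
[1.2.1] false AND false = false
[1.2.2.1] false → true (antecedent false ⇒ implication holds) = true
[1.2.2] NOT true = false
[1.2] false → false (antecedent false ⇒ implication holds) = true
[1] true OR true = true
[2.1.3.1] true → true = true
[2.1.3] NOT true = false
[2.1] false AND true AND false = false
[2.2.1.1.1] false AND true = false
[2.2.1.1] NOT false = true
[2.2.1.2] true AND true = true
[2.2.1] true AND true = true
[2.2] NOT true = false
[2] false OR false = false
[root] true AND false = false
Overall: false → denied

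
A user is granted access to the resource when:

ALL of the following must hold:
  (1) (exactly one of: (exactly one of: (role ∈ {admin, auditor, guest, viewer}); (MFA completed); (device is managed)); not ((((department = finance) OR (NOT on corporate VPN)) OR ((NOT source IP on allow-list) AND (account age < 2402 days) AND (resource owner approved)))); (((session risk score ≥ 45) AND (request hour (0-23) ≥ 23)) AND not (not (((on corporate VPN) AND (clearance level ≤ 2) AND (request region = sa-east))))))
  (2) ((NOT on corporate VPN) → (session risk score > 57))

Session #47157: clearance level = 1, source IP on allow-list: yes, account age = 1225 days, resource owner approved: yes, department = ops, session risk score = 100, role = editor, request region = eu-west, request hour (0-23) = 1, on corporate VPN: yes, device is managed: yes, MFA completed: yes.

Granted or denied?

Atomic conditions:
  role ∈ {admin, auditor, guest, viewer}: editor is not in the set → false
  MFA completed: yes → true
  device is managed: yes → true
  department = finance: ops == finance is false
  NOT on corporate VPN: yes → false
  NOT source IP on allow-list: yes → false
  account age < 2402 days: 1225 < 2402 is true
  resource owner approved: yes → true
  session risk score ≥ 45: 100 ≥ 45 is true
  request hour (0-23) ≥ 23: 1 ≥ 23 is false
  on corporate VPN: yes → true
  clearance level ≤ 2: 1 ≤ 2 is true
  request region = sa-east: eu-west == sa-east is false
  session risk score > 57: 100 > 57 is true
Combine:
[1.1] exactly-one(false, true, true) = false
[1.2.1.1] false OR false = false
[1.2.1.2] false AND true AND true = false
[1.2.1] false OR false = false
[1.2] NOT false = true
[1.3.1] true AND false = false
[1.3.2.1.1] true AND true AND false = false
[1.3.2.1] NOT false = true
[1.3.2] NOT true = false
[1.3] false AND false = false
[1] exactly-one(false, true, false) = true
[2] false → true (antecedent false ⇒ implication holds) = true
[root] true AND true = true
Overall: true → granted

Granted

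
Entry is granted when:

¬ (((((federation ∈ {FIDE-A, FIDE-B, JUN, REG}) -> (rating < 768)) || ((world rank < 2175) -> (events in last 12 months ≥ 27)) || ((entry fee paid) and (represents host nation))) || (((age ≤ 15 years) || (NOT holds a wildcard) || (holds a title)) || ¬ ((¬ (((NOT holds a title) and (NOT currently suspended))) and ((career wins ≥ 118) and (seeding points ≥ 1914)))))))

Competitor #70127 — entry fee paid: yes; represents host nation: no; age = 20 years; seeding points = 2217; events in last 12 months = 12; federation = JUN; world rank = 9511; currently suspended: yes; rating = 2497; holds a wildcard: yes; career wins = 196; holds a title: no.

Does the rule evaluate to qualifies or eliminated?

Eliminated

Atomic conditions:
  federation ∈ {FIDE-A, FIDE-B, JUN, REG}: JUN is in the set → true
  rating < 768: 2497 < 768 is false
  world rank < 2175: 9511 < 2175 is false
  events in last 12 months ≥ 27: 12 ≥ 27 is false
  entry fee paid: yes → true
  represents host nation: no → false
  age ≤ 15 years: 20 ≤ 15 is false
  NOT holds a wildcard: yes → false
  holds a title: no → false
  NOT holds a title: no → true
  NOT currently suspended: yes → false
  career wins ≥ 118: 196 ≥ 118 is true
  seeding points ≥ 1914: 2217 ≥ 1914 is true
Combine:
[1.1.1] true → false = false
[1.1.2] false → false (antecedent false ⇒ implication holds) = true
[1.1.3] true AND false = false
[1.1] false OR true OR false = true
[1.2.1] false OR false OR false = false
[1.2.2.1.1.1] true AND false = false
[1.2.2.1.1] NOT false = true
[1.2.2.1.2] true AND true = true
[1.2.2.1] true AND true = true
[1.2.2] NOT true = false
[1.2] false OR false = false
[1] true OR false = true
[root] NOT true = false
Overall: false → eliminated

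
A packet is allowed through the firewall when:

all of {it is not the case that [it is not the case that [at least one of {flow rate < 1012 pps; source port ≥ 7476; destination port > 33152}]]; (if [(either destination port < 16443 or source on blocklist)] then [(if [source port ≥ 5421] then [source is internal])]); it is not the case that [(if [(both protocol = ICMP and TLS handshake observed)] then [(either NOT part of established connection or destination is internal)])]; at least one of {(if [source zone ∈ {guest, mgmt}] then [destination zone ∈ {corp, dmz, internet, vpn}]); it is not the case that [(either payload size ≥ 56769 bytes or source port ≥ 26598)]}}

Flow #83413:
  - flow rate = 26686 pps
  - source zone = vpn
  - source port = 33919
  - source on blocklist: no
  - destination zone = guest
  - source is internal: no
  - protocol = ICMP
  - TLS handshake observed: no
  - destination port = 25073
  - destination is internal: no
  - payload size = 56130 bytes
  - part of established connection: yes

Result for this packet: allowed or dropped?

Atomic conditions:
  flow rate < 1012 pps: 26686 < 1012 is false
  source port ≥ 7476: 33919 ≥ 7476 is true
  destination port > 33152: 25073 > 33152 is false
  destination port < 16443: 25073 < 16443 is false
  source on blocklist: no → false
  source port ≥ 5421: 33919 ≥ 5421 is true
  source is internal: no → false
  protocol = ICMP: ICMP == ICMP is true
  TLS handshake observed: no → false
  NOT part of established connection: yes → false
  destination is internal: no → false
  source zone ∈ {guest, mgmt}: vpn is not in the set → false
  destination zone ∈ {corp, dmz, internet, vpn}: guest is not in the set → false
  payload size ≥ 56769 bytes: 56130 ≥ 56769 is false
  source port ≥ 26598: 33919 ≥ 26598 is true
Combine:
[1.1.1] false OR true OR false = true
[1.1] NOT true = false
[1] NOT false = true
[2.1] false OR false = false
[2.2] true → false = false
[2] false → false (antecedent false ⇒ implication holds) = true
[3.1.1] true AND false = false
[3.1.2] false OR false = false
[3.1] false → false (antecedent false ⇒ implication holds) = true
[3] NOT true = false
[4.1] false → false (antecedent false ⇒ implication holds) = true
[4.2.1] false OR true = true
[4.2] NOT true = false
[4] true OR false = true
[root] true AND true AND false AND true = false
Overall: false → dropped

Dropped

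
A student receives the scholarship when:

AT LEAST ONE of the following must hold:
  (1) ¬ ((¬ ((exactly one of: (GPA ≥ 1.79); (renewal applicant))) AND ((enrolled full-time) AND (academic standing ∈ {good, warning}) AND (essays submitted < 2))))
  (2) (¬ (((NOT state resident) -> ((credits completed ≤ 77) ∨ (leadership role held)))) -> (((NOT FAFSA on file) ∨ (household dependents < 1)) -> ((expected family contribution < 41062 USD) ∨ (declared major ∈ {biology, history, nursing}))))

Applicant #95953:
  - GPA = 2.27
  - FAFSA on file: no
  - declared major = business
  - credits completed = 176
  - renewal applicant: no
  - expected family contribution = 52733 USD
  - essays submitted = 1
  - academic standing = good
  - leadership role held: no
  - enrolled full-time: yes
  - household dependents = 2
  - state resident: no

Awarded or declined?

Atomic conditions:
  GPA ≥ 1.79: 2.27 ≥ 1.79 is true
  renewal applicant: no → false
  enrolled full-time: yes → true
  academic standing ∈ {good, warning}: good is in the set → true
  essays submitted < 2: 1 < 2 is true
  NOT state resident: no → true
  credits completed ≤ 77: 176 ≤ 77 is false
  leadership role held: no → false
  NOT FAFSA on file: no → true
  household dependents < 1: 2 < 1 is false
  expected family contribution < 41062 USD: 52733 < 41062 is false
  declared major ∈ {biology, history, nursing}: business is not in the set → false
Combine:
[1.1.1.1] exactly-one(true, false) = true
[1.1.1] NOT true = false
[1.1.2] true AND true AND true = true
[1.1] false AND true = false
[1] NOT false = true
[2.1.1.2] false OR false = false
[2.1.1] true → false = false
[2.1] NOT false = true
[2.2.1] true OR false = true
[2.2.2] false OR false = false
[2.2] true → false = false
[2] true → false = false
[root] true OR false = true
Overall: true → awarded

Awarded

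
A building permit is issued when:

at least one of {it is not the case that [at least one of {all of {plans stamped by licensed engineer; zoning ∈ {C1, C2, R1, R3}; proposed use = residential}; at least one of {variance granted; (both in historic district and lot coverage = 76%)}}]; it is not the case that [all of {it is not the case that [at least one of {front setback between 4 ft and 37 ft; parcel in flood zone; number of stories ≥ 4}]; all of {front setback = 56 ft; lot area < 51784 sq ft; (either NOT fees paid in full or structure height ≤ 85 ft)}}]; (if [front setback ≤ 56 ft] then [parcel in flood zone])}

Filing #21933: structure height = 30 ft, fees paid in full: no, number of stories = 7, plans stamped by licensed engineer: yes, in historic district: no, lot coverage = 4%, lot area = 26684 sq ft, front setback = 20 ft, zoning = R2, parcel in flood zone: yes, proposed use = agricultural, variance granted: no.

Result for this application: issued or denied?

Atomic conditions:
  plans stamped by licensed engineer: yes → true
  zoning ∈ {C1, C2, R1, R3}: R2 is not in the set → false
  proposed use = residential: agricultural == residential is false
  variance granted: no → false
  in historic district: no → false
  lot coverage = 76%: 4 == 76 is false
  front setback between 4 ft and 37 ft: 20 in [4, 37] is true
  parcel in flood zone: yes → true
  number of stories ≥ 4: 7 ≥ 4 is true
  front setback = 56 ft: 20 == 56 is false
  lot area < 51784 sq ft: 26684 < 51784 is true
  NOT fees paid in full: no → true
  structure height ≤ 85 ft: 30 ≤ 85 is true
  front setback ≤ 56 ft: 20 ≤ 56 is true
Combine:
[1.1.1] true AND false AND false = false
[1.1.2.2] false AND false = false
[1.1.2] false OR false = false
[1.1] false OR false = false
[1] NOT false = true
[2.1.1.1] true OR true OR true = true
[2.1.1] NOT true = false
[2.1.2.3] true OR true = true
[2.1.2] false AND true AND true = false
[2.1] false AND false = false
[2] NOT false = true
[3] true → true = true
[root] true OR true OR true = true
Overall: true → issued

Issued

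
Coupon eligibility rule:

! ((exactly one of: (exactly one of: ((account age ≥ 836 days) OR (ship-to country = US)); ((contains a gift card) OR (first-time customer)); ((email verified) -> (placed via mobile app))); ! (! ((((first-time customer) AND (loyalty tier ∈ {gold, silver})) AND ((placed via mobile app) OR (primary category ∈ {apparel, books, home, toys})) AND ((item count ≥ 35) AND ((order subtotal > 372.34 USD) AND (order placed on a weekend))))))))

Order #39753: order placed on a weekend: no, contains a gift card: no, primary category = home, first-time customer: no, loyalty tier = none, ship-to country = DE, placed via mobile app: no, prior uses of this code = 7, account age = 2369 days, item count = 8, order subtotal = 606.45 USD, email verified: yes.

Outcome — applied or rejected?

Rejected

Atomic conditions:
  account age ≥ 836 days: 2369 ≥ 836 is true
  ship-to country = US: DE == US is false
  contains a gift card: no → false
  first-time customer: no → false
  email verified: yes → true
  placed via mobile app: no → false
  loyalty tier ∈ {gold, silver}: none is not in the set → false
  primary category ∈ {apparel, books, home, toys}: home is in the set → true
  item count ≥ 35: 8 ≥ 35 is false
  order subtotal > 372.34 USD: 606.45 > 372.34 is true
  order placed on a weekend: no → false
Combine:
[1.1.1] true OR false = true
[1.1.2] false OR false = false
[1.1.3] true → false = false
[1.1] exactly-one(true, false, false) = true
[1.2.1.1.1] false AND false = false
[1.2.1.1.2] false OR true = true
[1.2.1.1.3.2] true AND false = false
[1.2.1.1.3] false AND false = false
[1.2.1.1] false AND true AND false = false
[1.2.1] NOT false = true
[1.2] NOT true = false
[1] exactly-one(true, false) = true
[root] NOT true = false
Overall: false → rejected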